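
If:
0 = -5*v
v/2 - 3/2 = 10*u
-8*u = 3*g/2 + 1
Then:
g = 2/15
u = -3/20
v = 0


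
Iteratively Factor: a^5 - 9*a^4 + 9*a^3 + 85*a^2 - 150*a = (a + 3)*(a^4 - 12*a^3 + 45*a^2 - 50*a) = (a - 5)*(a + 3)*(a^3 - 7*a^2 + 10*a) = (a - 5)*(a - 2)*(a + 3)*(a^2 - 5*a) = (a - 5)^2*(a - 2)*(a + 3)*(a)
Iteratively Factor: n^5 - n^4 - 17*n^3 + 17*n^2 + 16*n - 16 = (n - 4)*(n^4 + 3*n^3 - 5*n^2 - 3*n + 4) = (n - 4)*(n + 1)*(n^3 + 2*n^2 - 7*n + 4) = (n - 4)*(n + 1)*(n + 4)*(n^2 - 2*n + 1) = (n - 4)*(n - 1)*(n + 1)*(n + 4)*(n - 1)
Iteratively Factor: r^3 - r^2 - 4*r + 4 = (r - 2)*(r^2 + r - 2) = (r - 2)*(r - 1)*(r + 2)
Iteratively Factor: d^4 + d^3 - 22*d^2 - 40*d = (d - 5)*(d^3 + 6*d^2 + 8*d) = (d - 5)*(d + 2)*(d^2 + 4*d) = (d - 5)*(d + 2)*(d + 4)*(d)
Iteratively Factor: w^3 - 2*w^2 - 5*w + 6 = (w - 3)*(w^2 + w - 2) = (w - 3)*(w - 1)*(w + 2)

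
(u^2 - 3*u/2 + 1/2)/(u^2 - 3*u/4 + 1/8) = 4*(u - 1)/(4*u - 1)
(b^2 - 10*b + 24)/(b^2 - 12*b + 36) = (b - 4)/(b - 6)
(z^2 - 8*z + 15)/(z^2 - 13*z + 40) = (z - 3)/(z - 8)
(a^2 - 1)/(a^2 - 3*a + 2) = (a + 1)/(a - 2)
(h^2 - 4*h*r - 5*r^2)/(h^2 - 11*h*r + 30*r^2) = (-h - r)/(-h + 6*r)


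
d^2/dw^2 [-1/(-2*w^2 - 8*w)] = (-w*(w + 4) + 4*(w + 2)^2)/(w^3*(w + 4)^3)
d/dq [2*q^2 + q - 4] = 4*q + 1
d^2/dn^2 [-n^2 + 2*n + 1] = -2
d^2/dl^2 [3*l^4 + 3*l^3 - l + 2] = 18*l*(2*l + 1)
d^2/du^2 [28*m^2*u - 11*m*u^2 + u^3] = -22*m + 6*u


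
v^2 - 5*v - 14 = (v - 7)*(v + 2)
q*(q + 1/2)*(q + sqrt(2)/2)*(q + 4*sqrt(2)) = q^4 + q^3/2 + 9*sqrt(2)*q^3/2 + 9*sqrt(2)*q^2/4 + 4*q^2 + 2*q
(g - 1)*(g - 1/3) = g^2 - 4*g/3 + 1/3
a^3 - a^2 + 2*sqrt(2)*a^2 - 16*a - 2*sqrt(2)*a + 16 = (a - 1)*(a - 2*sqrt(2))*(a + 4*sqrt(2))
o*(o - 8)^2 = o^3 - 16*o^2 + 64*o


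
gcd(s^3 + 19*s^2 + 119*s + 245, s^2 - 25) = s + 5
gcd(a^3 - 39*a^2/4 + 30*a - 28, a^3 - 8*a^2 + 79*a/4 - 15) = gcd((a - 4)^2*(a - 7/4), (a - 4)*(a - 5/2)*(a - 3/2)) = a - 4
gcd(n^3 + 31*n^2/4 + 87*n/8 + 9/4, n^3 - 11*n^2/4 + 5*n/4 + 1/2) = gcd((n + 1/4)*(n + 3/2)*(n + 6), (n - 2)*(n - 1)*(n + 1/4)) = n + 1/4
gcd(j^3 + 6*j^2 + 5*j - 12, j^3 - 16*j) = j + 4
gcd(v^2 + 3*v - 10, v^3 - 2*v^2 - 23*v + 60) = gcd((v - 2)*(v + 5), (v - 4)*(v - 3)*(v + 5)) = v + 5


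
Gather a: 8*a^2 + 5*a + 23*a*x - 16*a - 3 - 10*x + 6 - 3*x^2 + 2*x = 8*a^2 + a*(23*x - 11) - 3*x^2 - 8*x + 3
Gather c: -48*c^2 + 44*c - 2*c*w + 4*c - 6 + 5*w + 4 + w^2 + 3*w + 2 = -48*c^2 + c*(48 - 2*w) + w^2 + 8*w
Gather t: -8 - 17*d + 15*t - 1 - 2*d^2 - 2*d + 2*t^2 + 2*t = -2*d^2 - 19*d + 2*t^2 + 17*t - 9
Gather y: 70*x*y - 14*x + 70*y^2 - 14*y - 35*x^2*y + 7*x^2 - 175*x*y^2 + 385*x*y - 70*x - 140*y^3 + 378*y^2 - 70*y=7*x^2 - 84*x - 140*y^3 + y^2*(448 - 175*x) + y*(-35*x^2 + 455*x - 84)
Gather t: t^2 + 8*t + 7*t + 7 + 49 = t^2 + 15*t + 56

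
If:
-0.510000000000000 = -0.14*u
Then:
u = 3.64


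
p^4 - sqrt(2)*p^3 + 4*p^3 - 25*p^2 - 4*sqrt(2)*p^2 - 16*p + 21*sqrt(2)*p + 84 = (p - 3)*(p + 7)*(p - 2*sqrt(2))*(p + sqrt(2))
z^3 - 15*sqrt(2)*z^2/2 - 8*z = z*(z - 8*sqrt(2))*(z + sqrt(2)/2)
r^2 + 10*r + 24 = (r + 4)*(r + 6)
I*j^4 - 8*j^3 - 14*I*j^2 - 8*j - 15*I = (j + I)*(j + 3*I)*(j + 5*I)*(I*j + 1)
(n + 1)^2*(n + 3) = n^3 + 5*n^2 + 7*n + 3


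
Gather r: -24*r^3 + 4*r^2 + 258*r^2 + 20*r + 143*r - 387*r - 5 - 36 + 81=-24*r^3 + 262*r^2 - 224*r + 40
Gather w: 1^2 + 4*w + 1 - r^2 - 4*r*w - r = -r^2 - r + w*(4 - 4*r) + 2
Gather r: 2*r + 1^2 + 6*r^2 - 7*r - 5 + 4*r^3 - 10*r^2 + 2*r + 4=4*r^3 - 4*r^2 - 3*r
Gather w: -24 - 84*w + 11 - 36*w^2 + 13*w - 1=-36*w^2 - 71*w - 14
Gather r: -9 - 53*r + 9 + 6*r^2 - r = 6*r^2 - 54*r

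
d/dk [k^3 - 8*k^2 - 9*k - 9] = 3*k^2 - 16*k - 9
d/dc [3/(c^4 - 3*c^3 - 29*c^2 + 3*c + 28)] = 3*(-4*c^3 + 9*c^2 + 58*c - 3)/(c^4 - 3*c^3 - 29*c^2 + 3*c + 28)^2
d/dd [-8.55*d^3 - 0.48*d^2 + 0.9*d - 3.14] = -25.65*d^2 - 0.96*d + 0.9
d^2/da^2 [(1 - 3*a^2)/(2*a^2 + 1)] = 10*(6*a^2 - 1)/(8*a^6 + 12*a^4 + 6*a^2 + 1)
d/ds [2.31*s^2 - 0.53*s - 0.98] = 4.62*s - 0.53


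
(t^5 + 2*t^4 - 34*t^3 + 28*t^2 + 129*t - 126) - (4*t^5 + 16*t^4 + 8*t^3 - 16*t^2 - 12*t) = -3*t^5 - 14*t^4 - 42*t^3 + 44*t^2 + 141*t - 126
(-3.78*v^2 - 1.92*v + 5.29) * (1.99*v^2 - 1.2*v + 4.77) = -7.5222*v^4 + 0.7152*v^3 - 5.1995*v^2 - 15.5064*v + 25.2333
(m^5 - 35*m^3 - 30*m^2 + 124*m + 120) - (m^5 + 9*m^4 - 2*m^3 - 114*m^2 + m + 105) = -9*m^4 - 33*m^3 + 84*m^2 + 123*m + 15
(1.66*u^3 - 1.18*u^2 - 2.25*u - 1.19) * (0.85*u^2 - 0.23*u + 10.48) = 1.411*u^5 - 1.3848*u^4 + 15.7557*u^3 - 12.8604*u^2 - 23.3063*u - 12.4712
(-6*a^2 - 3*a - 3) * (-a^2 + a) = 6*a^4 - 3*a^3 - 3*a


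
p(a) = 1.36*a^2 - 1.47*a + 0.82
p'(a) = 2.72*a - 1.47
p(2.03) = 3.44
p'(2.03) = 4.05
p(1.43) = 1.50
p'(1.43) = 2.42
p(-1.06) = 3.91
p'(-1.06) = -4.35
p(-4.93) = 41.12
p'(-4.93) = -14.88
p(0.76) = 0.49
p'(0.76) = 0.60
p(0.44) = 0.44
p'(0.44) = -0.27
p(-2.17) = 10.41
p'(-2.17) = -7.37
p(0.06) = 0.74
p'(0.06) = -1.31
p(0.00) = 0.82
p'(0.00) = -1.47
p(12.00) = 179.02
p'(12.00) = 31.17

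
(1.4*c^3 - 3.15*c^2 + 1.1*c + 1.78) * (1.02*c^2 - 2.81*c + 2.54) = 1.428*c^5 - 7.147*c^4 + 13.5295*c^3 - 9.2764*c^2 - 2.2078*c + 4.5212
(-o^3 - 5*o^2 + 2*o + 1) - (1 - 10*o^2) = -o^3 + 5*o^2 + 2*o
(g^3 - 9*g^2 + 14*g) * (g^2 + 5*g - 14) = g^5 - 4*g^4 - 45*g^3 + 196*g^2 - 196*g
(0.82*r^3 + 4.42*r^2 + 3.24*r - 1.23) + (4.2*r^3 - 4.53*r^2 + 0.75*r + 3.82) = 5.02*r^3 - 0.11*r^2 + 3.99*r + 2.59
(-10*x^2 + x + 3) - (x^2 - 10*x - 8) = -11*x^2 + 11*x + 11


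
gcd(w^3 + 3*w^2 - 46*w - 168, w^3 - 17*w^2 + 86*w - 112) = w - 7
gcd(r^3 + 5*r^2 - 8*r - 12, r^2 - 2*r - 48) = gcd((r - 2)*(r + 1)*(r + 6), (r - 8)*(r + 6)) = r + 6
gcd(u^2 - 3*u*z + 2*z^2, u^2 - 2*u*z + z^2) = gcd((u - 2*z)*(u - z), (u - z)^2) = -u + z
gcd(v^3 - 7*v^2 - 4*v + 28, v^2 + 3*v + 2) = v + 2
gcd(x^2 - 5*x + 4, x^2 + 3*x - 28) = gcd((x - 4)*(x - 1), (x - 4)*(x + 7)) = x - 4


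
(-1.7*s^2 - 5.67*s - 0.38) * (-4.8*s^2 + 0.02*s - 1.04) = 8.16*s^4 + 27.182*s^3 + 3.4786*s^2 + 5.8892*s + 0.3952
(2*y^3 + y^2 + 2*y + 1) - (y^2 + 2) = 2*y^3 + 2*y - 1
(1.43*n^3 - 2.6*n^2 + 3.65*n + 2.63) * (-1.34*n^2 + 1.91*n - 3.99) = -1.9162*n^5 + 6.2153*n^4 - 15.5627*n^3 + 13.8213*n^2 - 9.5402*n - 10.4937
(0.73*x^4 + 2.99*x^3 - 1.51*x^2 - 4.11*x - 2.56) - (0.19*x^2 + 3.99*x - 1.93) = 0.73*x^4 + 2.99*x^3 - 1.7*x^2 - 8.1*x - 0.63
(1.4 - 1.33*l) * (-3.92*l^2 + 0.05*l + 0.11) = 5.2136*l^3 - 5.5545*l^2 - 0.0763*l + 0.154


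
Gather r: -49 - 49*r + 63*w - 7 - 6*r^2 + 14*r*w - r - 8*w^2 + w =-6*r^2 + r*(14*w - 50) - 8*w^2 + 64*w - 56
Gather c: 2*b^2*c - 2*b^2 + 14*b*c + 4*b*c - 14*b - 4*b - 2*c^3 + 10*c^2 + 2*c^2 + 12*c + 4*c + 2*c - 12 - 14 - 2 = -2*b^2 - 18*b - 2*c^3 + 12*c^2 + c*(2*b^2 + 18*b + 18) - 28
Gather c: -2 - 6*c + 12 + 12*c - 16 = 6*c - 6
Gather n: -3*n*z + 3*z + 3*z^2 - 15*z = -3*n*z + 3*z^2 - 12*z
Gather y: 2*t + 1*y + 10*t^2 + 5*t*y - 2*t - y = 10*t^2 + 5*t*y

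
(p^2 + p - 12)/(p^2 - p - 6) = (p + 4)/(p + 2)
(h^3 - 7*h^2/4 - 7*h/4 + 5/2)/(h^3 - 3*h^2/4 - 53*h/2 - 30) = (h^2 - 3*h + 2)/(h^2 - 2*h - 24)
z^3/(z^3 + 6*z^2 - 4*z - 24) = z^3/(z^3 + 6*z^2 - 4*z - 24)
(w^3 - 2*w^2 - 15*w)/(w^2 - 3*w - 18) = w*(w - 5)/(w - 6)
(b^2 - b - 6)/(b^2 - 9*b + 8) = (b^2 - b - 6)/(b^2 - 9*b + 8)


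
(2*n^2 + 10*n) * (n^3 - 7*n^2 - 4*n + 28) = 2*n^5 - 4*n^4 - 78*n^3 + 16*n^2 + 280*n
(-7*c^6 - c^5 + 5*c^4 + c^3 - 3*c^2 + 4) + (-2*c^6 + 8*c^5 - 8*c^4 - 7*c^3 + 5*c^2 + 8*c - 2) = -9*c^6 + 7*c^5 - 3*c^4 - 6*c^3 + 2*c^2 + 8*c + 2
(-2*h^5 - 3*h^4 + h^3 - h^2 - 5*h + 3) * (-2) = 4*h^5 + 6*h^4 - 2*h^3 + 2*h^2 + 10*h - 6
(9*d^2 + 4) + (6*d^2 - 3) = 15*d^2 + 1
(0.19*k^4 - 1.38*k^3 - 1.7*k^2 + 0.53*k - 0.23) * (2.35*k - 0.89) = 0.4465*k^5 - 3.4121*k^4 - 2.7668*k^3 + 2.7585*k^2 - 1.0122*k + 0.2047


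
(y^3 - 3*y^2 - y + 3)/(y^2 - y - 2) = (y^2 - 4*y + 3)/(y - 2)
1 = 1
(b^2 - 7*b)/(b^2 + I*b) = (b - 7)/(b + I)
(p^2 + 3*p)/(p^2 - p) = (p + 3)/(p - 1)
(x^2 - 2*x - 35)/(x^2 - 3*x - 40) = (x - 7)/(x - 8)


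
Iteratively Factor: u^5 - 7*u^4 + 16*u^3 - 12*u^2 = (u - 2)*(u^4 - 5*u^3 + 6*u^2) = u*(u - 2)*(u^3 - 5*u^2 + 6*u) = u^2*(u - 2)*(u^2 - 5*u + 6) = u^2*(u - 3)*(u - 2)*(u - 2)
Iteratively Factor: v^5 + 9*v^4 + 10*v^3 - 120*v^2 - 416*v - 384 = (v - 4)*(v^4 + 13*v^3 + 62*v^2 + 128*v + 96) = (v - 4)*(v + 4)*(v^3 + 9*v^2 + 26*v + 24) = (v - 4)*(v + 3)*(v + 4)*(v^2 + 6*v + 8) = (v - 4)*(v + 3)*(v + 4)^2*(v + 2)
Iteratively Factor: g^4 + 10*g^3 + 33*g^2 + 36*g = (g + 4)*(g^3 + 6*g^2 + 9*g) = (g + 3)*(g + 4)*(g^2 + 3*g) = g*(g + 3)*(g + 4)*(g + 3)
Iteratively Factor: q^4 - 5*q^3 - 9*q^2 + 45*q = (q)*(q^3 - 5*q^2 - 9*q + 45) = q*(q - 3)*(q^2 - 2*q - 15) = q*(q - 5)*(q - 3)*(q + 3)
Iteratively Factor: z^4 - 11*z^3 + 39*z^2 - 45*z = (z - 5)*(z^3 - 6*z^2 + 9*z) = (z - 5)*(z - 3)*(z^2 - 3*z) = (z - 5)*(z - 3)^2*(z)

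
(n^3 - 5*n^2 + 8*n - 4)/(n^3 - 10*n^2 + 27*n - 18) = (n^2 - 4*n + 4)/(n^2 - 9*n + 18)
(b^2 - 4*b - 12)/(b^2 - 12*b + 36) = (b + 2)/(b - 6)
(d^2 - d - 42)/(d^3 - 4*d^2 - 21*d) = (d + 6)/(d*(d + 3))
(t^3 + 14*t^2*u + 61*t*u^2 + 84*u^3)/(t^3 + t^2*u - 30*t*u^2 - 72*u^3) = (t + 7*u)/(t - 6*u)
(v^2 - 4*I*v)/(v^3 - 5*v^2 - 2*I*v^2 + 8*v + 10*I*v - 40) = v/(v^2 + v*(-5 + 2*I) - 10*I)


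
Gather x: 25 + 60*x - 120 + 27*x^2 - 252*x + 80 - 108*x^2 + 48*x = -81*x^2 - 144*x - 15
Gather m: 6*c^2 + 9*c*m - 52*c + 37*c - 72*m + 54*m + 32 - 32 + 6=6*c^2 - 15*c + m*(9*c - 18) + 6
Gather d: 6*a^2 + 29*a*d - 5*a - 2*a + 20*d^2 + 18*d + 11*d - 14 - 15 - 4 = 6*a^2 - 7*a + 20*d^2 + d*(29*a + 29) - 33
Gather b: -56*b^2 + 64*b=-56*b^2 + 64*b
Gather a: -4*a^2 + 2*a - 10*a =-4*a^2 - 8*a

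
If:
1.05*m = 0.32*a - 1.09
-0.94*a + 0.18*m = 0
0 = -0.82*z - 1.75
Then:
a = -0.21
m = -1.10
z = -2.13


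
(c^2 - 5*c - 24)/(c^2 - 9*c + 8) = (c + 3)/(c - 1)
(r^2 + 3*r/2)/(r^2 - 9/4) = 2*r/(2*r - 3)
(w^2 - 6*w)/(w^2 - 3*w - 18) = w/(w + 3)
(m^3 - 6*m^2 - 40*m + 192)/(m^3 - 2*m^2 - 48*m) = (m - 4)/m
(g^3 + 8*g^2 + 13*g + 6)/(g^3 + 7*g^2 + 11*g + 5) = (g + 6)/(g + 5)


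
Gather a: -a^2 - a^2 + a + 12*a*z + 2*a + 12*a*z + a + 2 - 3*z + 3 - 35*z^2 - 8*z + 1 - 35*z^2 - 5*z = -2*a^2 + a*(24*z + 4) - 70*z^2 - 16*z + 6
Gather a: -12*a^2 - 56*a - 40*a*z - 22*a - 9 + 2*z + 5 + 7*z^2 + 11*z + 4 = -12*a^2 + a*(-40*z - 78) + 7*z^2 + 13*z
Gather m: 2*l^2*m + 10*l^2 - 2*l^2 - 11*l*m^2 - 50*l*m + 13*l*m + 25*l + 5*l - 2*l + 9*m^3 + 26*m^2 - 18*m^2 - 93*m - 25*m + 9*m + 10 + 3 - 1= 8*l^2 + 28*l + 9*m^3 + m^2*(8 - 11*l) + m*(2*l^2 - 37*l - 109) + 12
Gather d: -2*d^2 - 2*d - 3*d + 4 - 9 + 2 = -2*d^2 - 5*d - 3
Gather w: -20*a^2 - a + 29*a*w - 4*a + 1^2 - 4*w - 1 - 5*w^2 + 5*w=-20*a^2 - 5*a - 5*w^2 + w*(29*a + 1)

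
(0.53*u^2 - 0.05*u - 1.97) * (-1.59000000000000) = -0.8427*u^2 + 0.0795*u + 3.1323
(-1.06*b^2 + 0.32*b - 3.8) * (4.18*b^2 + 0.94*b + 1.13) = -4.4308*b^4 + 0.3412*b^3 - 16.781*b^2 - 3.2104*b - 4.294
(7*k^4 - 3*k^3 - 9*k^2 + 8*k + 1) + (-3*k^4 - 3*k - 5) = 4*k^4 - 3*k^3 - 9*k^2 + 5*k - 4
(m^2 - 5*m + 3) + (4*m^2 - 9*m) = 5*m^2 - 14*m + 3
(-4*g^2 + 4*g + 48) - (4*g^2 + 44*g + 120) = -8*g^2 - 40*g - 72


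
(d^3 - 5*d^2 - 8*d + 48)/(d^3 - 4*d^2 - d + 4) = (d^2 - d - 12)/(d^2 - 1)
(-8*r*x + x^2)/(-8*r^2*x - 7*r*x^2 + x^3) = 1/(r + x)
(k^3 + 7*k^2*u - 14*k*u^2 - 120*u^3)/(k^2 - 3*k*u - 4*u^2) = (k^2 + 11*k*u + 30*u^2)/(k + u)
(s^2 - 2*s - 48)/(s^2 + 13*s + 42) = (s - 8)/(s + 7)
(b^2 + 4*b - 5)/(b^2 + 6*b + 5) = (b - 1)/(b + 1)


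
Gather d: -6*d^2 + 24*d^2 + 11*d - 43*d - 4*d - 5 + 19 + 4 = 18*d^2 - 36*d + 18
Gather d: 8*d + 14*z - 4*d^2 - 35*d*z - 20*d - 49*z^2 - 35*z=-4*d^2 + d*(-35*z - 12) - 49*z^2 - 21*z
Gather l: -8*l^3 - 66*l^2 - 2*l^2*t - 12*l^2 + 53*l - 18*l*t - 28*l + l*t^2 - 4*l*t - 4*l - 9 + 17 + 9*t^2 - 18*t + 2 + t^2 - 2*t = -8*l^3 + l^2*(-2*t - 78) + l*(t^2 - 22*t + 21) + 10*t^2 - 20*t + 10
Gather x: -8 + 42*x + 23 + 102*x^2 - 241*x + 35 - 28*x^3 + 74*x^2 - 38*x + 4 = -28*x^3 + 176*x^2 - 237*x + 54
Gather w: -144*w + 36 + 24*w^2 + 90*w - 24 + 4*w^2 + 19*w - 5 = 28*w^2 - 35*w + 7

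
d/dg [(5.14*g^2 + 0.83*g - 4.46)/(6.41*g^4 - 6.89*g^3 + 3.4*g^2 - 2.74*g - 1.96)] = (-65.8948*g^5 + 19.4537*g^4 + 125.7918*g^3 - 109.0938*g^2 + 10.1792*g - 13.8472)/(41.0881*g^8 - 88.3298*g^7 + 91.0601*g^6 - 81.9788*g^5 + 24.19*g^4 + 8.3768*g^3 - 5.8204*g^2 + 10.7408*g + 3.8416)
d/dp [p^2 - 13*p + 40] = 2*p - 13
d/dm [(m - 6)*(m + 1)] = 2*m - 5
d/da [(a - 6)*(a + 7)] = 2*a + 1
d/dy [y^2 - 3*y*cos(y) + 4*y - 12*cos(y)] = 3*y*sin(y) + 2*y + 12*sin(y) - 3*cos(y) + 4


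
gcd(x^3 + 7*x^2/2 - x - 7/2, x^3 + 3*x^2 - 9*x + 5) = x - 1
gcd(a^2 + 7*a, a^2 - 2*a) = a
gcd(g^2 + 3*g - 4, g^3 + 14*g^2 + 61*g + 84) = g + 4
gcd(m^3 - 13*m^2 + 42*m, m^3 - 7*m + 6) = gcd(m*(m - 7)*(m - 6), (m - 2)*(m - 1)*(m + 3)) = 1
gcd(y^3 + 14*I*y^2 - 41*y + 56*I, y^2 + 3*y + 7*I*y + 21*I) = y + 7*I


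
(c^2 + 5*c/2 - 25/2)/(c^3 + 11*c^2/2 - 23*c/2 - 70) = (2*c - 5)/(2*c^2 + c - 28)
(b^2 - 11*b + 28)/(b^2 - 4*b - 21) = (b - 4)/(b + 3)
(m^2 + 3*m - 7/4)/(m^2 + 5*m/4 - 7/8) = 2*(2*m + 7)/(4*m + 7)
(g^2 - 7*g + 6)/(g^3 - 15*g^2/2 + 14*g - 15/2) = 2*(g - 6)/(2*g^2 - 13*g + 15)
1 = 1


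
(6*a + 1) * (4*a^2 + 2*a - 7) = 24*a^3 + 16*a^2 - 40*a - 7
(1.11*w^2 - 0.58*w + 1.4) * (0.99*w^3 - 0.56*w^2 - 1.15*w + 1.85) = 1.0989*w^5 - 1.1958*w^4 + 0.4343*w^3 + 1.9365*w^2 - 2.683*w + 2.59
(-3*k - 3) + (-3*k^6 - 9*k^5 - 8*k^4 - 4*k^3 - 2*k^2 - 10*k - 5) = -3*k^6 - 9*k^5 - 8*k^4 - 4*k^3 - 2*k^2 - 13*k - 8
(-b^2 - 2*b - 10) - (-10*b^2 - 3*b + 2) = 9*b^2 + b - 12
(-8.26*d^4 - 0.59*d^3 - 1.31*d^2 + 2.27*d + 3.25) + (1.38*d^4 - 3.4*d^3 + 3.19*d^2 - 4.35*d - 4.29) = -6.88*d^4 - 3.99*d^3 + 1.88*d^2 - 2.08*d - 1.04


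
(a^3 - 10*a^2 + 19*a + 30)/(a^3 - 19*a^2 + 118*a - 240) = (a + 1)/(a - 8)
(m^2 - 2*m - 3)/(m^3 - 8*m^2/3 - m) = 3*(m + 1)/(m*(3*m + 1))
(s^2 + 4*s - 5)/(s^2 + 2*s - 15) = (s - 1)/(s - 3)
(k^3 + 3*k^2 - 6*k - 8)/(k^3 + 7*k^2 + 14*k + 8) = (k - 2)/(k + 2)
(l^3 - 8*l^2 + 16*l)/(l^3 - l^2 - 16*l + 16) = l*(l - 4)/(l^2 + 3*l - 4)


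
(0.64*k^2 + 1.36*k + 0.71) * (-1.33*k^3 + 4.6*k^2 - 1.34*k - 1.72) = -0.8512*k^5 + 1.1352*k^4 + 4.4541*k^3 + 0.342799999999999*k^2 - 3.2906*k - 1.2212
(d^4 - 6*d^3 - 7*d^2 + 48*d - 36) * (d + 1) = d^5 - 5*d^4 - 13*d^3 + 41*d^2 + 12*d - 36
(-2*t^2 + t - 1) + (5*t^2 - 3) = 3*t^2 + t - 4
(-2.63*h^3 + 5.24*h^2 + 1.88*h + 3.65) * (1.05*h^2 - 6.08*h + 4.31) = -2.7615*h^5 + 21.4924*h^4 - 41.2205*h^3 + 14.9865*h^2 - 14.0892*h + 15.7315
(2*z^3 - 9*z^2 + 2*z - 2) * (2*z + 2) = 4*z^4 - 14*z^3 - 14*z^2 - 4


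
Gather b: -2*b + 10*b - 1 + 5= 8*b + 4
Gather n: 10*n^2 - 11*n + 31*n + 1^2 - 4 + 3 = 10*n^2 + 20*n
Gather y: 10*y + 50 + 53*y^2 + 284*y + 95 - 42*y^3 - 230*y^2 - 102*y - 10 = -42*y^3 - 177*y^2 + 192*y + 135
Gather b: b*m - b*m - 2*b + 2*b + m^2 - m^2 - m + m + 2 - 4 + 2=0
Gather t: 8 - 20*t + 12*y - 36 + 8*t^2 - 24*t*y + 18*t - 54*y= 8*t^2 + t*(-24*y - 2) - 42*y - 28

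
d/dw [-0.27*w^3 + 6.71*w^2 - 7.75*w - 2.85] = -0.81*w^2 + 13.42*w - 7.75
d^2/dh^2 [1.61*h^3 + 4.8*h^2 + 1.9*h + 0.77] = 9.66*h + 9.6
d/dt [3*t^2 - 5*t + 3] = 6*t - 5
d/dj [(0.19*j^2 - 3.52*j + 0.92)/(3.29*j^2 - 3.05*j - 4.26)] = (11.0013*j^2 - 7.6724*j + 17.8012)/(10.8241*j^4 - 20.069*j^3 - 18.7283*j^2 + 25.986*j + 18.1476)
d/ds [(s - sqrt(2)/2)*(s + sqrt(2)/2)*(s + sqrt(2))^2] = 4*s^3 + 6*sqrt(2)*s^2 + 3*s - sqrt(2)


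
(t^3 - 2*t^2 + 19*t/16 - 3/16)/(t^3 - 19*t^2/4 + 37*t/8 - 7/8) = (4*t - 3)/(2*(2*t - 7))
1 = 1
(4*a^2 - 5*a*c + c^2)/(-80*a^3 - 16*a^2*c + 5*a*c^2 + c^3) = (-a + c)/(20*a^2 + 9*a*c + c^2)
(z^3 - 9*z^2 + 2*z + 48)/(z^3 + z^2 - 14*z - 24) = (z^2 - 11*z + 24)/(z^2 - z - 12)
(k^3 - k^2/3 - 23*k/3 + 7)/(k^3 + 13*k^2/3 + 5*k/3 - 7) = (3*k - 7)/(3*k + 7)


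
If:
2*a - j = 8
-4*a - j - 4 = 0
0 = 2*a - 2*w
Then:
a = 2/3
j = -20/3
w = 2/3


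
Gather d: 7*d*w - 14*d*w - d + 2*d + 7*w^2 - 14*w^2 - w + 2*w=d*(1 - 7*w) - 7*w^2 + w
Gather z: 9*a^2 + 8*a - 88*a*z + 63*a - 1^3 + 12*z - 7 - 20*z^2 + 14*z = 9*a^2 + 71*a - 20*z^2 + z*(26 - 88*a) - 8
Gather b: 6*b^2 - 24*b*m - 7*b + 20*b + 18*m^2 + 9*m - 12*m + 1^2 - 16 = 6*b^2 + b*(13 - 24*m) + 18*m^2 - 3*m - 15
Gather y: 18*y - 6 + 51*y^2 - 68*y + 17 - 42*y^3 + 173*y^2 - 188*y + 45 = -42*y^3 + 224*y^2 - 238*y + 56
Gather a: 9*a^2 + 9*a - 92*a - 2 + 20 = 9*a^2 - 83*a + 18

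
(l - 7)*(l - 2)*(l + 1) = l^3 - 8*l^2 + 5*l + 14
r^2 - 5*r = r*(r - 5)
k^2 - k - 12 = (k - 4)*(k + 3)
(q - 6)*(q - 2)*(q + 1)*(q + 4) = q^4 - 3*q^3 - 24*q^2 + 28*q + 48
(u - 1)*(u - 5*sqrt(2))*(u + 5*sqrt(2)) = u^3 - u^2 - 50*u + 50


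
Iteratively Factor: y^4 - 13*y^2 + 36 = (y - 2)*(y^3 + 2*y^2 - 9*y - 18) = (y - 3)*(y - 2)*(y^2 + 5*y + 6) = (y - 3)*(y - 2)*(y + 3)*(y + 2)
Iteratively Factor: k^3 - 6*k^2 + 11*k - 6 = (k - 1)*(k^2 - 5*k + 6) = (k - 2)*(k - 1)*(k - 3)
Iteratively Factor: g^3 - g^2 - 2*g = (g + 1)*(g^2 - 2*g) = g*(g + 1)*(g - 2)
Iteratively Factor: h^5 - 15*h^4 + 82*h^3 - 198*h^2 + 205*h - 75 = (h - 3)*(h^4 - 12*h^3 + 46*h^2 - 60*h + 25) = (h - 3)*(h - 1)*(h^3 - 11*h^2 + 35*h - 25) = (h - 5)*(h - 3)*(h - 1)*(h^2 - 6*h + 5) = (h - 5)^2*(h - 3)*(h - 1)*(h - 1)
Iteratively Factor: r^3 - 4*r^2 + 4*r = (r - 2)*(r^2 - 2*r) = (r - 2)^2*(r)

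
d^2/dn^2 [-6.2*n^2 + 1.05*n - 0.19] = -12.4000000000000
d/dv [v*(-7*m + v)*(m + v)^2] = -7*m^3 - 26*m^2*v - 15*m*v^2 + 4*v^3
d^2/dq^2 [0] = 0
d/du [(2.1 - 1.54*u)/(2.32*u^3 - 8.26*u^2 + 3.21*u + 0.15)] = (7.1456*u^3 - 27.3364*u^2 + 34.692*u - 6.972)/(5.3824*u^6 - 38.3264*u^5 + 83.122*u^4 - 52.3332*u^3 + 7.8261*u^2 + 0.963*u + 0.0225)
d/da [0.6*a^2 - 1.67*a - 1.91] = 1.2*a - 1.67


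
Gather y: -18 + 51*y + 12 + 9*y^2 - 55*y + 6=9*y^2 - 4*y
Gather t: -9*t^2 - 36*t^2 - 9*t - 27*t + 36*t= -45*t^2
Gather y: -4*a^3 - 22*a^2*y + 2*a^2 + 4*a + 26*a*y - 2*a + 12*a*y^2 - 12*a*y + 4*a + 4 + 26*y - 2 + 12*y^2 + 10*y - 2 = -4*a^3 + 2*a^2 + 6*a + y^2*(12*a + 12) + y*(-22*a^2 + 14*a + 36)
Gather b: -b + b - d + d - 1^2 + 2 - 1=0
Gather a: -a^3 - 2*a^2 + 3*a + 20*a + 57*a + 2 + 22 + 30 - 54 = -a^3 - 2*a^2 + 80*a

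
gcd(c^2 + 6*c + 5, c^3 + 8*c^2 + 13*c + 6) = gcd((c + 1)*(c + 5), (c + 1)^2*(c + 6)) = c + 1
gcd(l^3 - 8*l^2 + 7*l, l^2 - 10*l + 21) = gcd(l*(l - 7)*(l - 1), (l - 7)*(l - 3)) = l - 7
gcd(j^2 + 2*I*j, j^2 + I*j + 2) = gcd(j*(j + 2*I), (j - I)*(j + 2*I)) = j + 2*I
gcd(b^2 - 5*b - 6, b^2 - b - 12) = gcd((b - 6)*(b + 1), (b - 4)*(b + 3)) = 1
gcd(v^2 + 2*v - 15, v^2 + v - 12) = v - 3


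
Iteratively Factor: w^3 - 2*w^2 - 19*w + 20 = (w - 1)*(w^2 - w - 20) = (w - 5)*(w - 1)*(w + 4)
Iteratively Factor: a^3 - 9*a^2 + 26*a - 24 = (a - 2)*(a^2 - 7*a + 12) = (a - 3)*(a - 2)*(a - 4)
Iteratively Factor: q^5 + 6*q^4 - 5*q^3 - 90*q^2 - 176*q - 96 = (q + 3)*(q^4 + 3*q^3 - 14*q^2 - 48*q - 32) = (q + 2)*(q + 3)*(q^3 + q^2 - 16*q - 16) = (q + 2)*(q + 3)*(q + 4)*(q^2 - 3*q - 4) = (q + 1)*(q + 2)*(q + 3)*(q + 4)*(q - 4)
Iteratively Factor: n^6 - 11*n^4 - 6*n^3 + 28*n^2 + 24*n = (n + 2)*(n^5 - 2*n^4 - 7*n^3 + 8*n^2 + 12*n) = (n + 1)*(n + 2)*(n^4 - 3*n^3 - 4*n^2 + 12*n) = (n - 3)*(n + 1)*(n + 2)*(n^3 - 4*n) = (n - 3)*(n - 2)*(n + 1)*(n + 2)*(n^2 + 2*n) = (n - 3)*(n - 2)*(n + 1)*(n + 2)^2*(n)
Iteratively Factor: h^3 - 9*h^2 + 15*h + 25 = (h - 5)*(h^2 - 4*h - 5) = (h - 5)*(h + 1)*(h - 5)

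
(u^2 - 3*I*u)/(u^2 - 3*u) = (u - 3*I)/(u - 3)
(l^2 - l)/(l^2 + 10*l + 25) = l*(l - 1)/(l^2 + 10*l + 25)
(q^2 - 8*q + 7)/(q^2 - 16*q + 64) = (q^2 - 8*q + 7)/(q^2 - 16*q + 64)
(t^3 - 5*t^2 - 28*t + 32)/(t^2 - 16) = (t^2 - 9*t + 8)/(t - 4)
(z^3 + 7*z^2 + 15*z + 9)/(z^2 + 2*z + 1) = (z^2 + 6*z + 9)/(z + 1)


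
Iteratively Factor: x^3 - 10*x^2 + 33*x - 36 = (x - 3)*(x^2 - 7*x + 12) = (x - 4)*(x - 3)*(x - 3)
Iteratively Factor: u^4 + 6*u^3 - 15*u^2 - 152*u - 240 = (u - 5)*(u^3 + 11*u^2 + 40*u + 48) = (u - 5)*(u + 4)*(u^2 + 7*u + 12) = (u - 5)*(u + 3)*(u + 4)*(u + 4)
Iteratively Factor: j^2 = (j)*(j)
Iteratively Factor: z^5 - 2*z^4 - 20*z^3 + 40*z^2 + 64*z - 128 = (z - 4)*(z^4 + 2*z^3 - 12*z^2 - 8*z + 32) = (z - 4)*(z + 2)*(z^3 - 12*z + 16) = (z - 4)*(z - 2)*(z + 2)*(z^2 + 2*z - 8) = (z - 4)*(z - 2)^2*(z + 2)*(z + 4)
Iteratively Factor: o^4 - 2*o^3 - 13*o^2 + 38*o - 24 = (o - 2)*(o^3 - 13*o + 12) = (o - 3)*(o - 2)*(o^2 + 3*o - 4) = (o - 3)*(o - 2)*(o - 1)*(o + 4)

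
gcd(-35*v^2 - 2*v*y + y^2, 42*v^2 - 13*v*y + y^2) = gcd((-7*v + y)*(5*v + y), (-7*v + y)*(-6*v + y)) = -7*v + y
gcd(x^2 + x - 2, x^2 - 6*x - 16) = x + 2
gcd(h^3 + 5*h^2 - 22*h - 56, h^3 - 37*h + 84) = h^2 + 3*h - 28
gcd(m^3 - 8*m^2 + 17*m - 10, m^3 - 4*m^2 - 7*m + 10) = m^2 - 6*m + 5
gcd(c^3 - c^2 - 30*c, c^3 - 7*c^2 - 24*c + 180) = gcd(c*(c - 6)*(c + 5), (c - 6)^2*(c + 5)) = c^2 - c - 30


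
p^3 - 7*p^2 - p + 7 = (p - 7)*(p - 1)*(p + 1)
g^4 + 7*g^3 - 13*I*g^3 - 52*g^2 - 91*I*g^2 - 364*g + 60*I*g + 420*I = (g + 7)*(g - 6*I)*(g - 5*I)*(g - 2*I)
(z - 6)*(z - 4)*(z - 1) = z^3 - 11*z^2 + 34*z - 24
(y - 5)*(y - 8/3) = y^2 - 23*y/3 + 40/3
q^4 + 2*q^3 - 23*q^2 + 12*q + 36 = (q - 3)*(q - 2)*(q + 1)*(q + 6)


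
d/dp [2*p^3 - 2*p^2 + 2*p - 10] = 6*p^2 - 4*p + 2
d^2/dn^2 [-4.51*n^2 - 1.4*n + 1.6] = -9.02000000000000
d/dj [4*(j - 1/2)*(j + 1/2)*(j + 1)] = 12*j^2 + 8*j - 1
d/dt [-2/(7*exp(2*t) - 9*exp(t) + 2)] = (28*exp(t) - 18)*exp(t)/(7*exp(2*t) - 9*exp(t) + 2)^2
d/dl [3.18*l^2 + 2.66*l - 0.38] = 6.36*l + 2.66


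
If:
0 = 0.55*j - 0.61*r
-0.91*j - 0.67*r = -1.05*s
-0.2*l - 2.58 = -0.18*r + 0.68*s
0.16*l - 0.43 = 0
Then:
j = -3.81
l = 2.69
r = -3.44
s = -5.49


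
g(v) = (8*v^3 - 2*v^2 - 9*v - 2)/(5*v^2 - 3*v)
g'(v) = (3 - 10*v)*(8*v^3 - 2*v^2 - 9*v - 2)/(5*v^2 - 3*v)^2 + (24*v^2 - 4*v - 9)/(5*v^2 - 3*v) = (40*v^4 - 48*v^3 + 51*v^2 + 20*v - 6)/(v^2*(25*v^2 - 30*v + 9))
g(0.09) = 12.29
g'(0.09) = -72.51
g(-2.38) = -2.81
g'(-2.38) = 1.72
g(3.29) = 5.23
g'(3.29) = 1.83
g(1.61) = 1.44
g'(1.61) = 3.43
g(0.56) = 55.91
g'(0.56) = 1331.14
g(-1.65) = -1.54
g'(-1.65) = 1.78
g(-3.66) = -4.98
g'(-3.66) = 1.67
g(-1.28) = -0.88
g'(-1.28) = 1.80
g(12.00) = 19.63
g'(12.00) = 1.61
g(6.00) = 9.88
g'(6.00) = 1.65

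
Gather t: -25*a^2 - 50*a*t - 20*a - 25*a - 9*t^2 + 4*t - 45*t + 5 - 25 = -25*a^2 - 45*a - 9*t^2 + t*(-50*a - 41) - 20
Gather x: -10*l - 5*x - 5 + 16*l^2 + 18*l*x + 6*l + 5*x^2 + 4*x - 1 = 16*l^2 - 4*l + 5*x^2 + x*(18*l - 1) - 6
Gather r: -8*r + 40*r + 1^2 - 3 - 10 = 32*r - 12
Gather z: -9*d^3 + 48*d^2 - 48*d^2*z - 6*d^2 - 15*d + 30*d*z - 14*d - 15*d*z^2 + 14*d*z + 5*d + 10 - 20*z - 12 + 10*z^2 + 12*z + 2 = -9*d^3 + 42*d^2 - 24*d + z^2*(10 - 15*d) + z*(-48*d^2 + 44*d - 8)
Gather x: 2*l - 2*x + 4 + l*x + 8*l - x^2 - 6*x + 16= 10*l - x^2 + x*(l - 8) + 20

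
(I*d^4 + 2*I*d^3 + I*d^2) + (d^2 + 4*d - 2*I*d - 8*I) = I*d^4 + 2*I*d^3 + d^2 + I*d^2 + 4*d - 2*I*d - 8*I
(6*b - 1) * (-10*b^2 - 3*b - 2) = -60*b^3 - 8*b^2 - 9*b + 2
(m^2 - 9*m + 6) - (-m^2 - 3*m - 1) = 2*m^2 - 6*m + 7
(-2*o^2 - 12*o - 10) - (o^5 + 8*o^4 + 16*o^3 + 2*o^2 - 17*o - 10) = -o^5 - 8*o^4 - 16*o^3 - 4*o^2 + 5*o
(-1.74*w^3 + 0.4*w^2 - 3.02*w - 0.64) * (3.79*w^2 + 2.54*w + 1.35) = -6.5946*w^5 - 2.9036*w^4 - 12.7788*w^3 - 9.5564*w^2 - 5.7026*w - 0.864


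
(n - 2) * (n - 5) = n^2 - 7*n + 10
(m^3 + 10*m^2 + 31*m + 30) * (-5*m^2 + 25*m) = -5*m^5 - 25*m^4 + 95*m^3 + 625*m^2 + 750*m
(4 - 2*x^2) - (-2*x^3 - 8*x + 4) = 2*x^3 - 2*x^2 + 8*x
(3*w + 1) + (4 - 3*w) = 5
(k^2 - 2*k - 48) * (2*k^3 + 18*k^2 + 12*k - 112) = 2*k^5 + 14*k^4 - 120*k^3 - 1000*k^2 - 352*k + 5376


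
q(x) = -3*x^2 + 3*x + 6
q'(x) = 3 - 6*x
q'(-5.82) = 37.92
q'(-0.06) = 3.36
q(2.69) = -7.64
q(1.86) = 1.20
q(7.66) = -147.05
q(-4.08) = -56.18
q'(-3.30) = 22.80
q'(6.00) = -33.00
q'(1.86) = -8.16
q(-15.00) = -714.00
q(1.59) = 3.19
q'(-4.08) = 27.48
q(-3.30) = -36.57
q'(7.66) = -42.96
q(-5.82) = -113.08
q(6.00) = -84.00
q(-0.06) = 5.81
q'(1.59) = -6.54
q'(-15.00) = 93.00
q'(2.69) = -13.14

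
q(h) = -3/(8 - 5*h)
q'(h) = -15/(8 - 5*h)^2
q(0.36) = -0.48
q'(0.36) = -0.39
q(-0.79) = -0.25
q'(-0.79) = -0.11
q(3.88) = 0.26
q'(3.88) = -0.12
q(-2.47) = -0.15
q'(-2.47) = -0.04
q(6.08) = 0.13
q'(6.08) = -0.03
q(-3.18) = -0.13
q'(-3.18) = -0.03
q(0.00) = -0.38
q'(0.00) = -0.23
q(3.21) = 0.37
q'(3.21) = -0.23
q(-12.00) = -0.04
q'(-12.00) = 0.00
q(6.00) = 0.14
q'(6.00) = -0.03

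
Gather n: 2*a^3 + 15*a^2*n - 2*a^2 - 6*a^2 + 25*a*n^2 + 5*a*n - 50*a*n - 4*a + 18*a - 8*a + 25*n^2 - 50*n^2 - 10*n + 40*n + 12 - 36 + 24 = 2*a^3 - 8*a^2 + 6*a + n^2*(25*a - 25) + n*(15*a^2 - 45*a + 30)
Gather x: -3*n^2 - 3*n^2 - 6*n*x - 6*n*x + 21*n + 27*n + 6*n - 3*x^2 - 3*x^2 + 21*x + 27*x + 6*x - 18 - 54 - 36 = -6*n^2 + 54*n - 6*x^2 + x*(54 - 12*n) - 108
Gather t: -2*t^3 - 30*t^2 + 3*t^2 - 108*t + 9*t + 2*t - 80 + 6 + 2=-2*t^3 - 27*t^2 - 97*t - 72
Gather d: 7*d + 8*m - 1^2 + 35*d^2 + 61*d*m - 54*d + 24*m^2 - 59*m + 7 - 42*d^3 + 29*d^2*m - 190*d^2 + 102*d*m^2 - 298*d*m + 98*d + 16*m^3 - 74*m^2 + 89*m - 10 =-42*d^3 + d^2*(29*m - 155) + d*(102*m^2 - 237*m + 51) + 16*m^3 - 50*m^2 + 38*m - 4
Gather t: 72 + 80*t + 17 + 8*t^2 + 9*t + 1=8*t^2 + 89*t + 90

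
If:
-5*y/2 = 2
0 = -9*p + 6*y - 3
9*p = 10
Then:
No Solution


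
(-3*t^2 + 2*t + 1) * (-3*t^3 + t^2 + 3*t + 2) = 9*t^5 - 9*t^4 - 10*t^3 + t^2 + 7*t + 2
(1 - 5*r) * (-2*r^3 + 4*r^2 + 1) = 10*r^4 - 22*r^3 + 4*r^2 - 5*r + 1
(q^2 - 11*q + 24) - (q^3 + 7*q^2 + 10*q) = -q^3 - 6*q^2 - 21*q + 24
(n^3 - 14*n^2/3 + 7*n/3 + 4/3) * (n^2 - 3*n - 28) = n^5 - 23*n^4/3 - 35*n^3/3 + 125*n^2 - 208*n/3 - 112/3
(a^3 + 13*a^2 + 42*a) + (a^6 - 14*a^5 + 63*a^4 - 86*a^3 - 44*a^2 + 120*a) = a^6 - 14*a^5 + 63*a^4 - 85*a^3 - 31*a^2 + 162*a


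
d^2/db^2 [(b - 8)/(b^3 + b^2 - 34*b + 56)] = 2*((b - 8)*(3*b^2 + 2*b - 34)^2 + (-3*b^2 - 2*b - (b - 8)*(3*b + 1) + 34)*(b^3 + b^2 - 34*b + 56))/(b^3 + b^2 - 34*b + 56)^3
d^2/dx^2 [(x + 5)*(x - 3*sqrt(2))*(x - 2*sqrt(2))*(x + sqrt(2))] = 12*x^2 - 24*sqrt(2)*x + 30*x - 40*sqrt(2) + 4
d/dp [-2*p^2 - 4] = -4*p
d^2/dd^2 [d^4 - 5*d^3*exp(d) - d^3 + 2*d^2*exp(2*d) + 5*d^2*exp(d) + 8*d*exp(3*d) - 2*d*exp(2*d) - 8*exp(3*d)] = -5*d^3*exp(d) + 8*d^2*exp(2*d) - 25*d^2*exp(d) + 12*d^2 + 72*d*exp(3*d) + 8*d*exp(2*d) - 10*d*exp(d) - 6*d - 24*exp(3*d) - 4*exp(2*d) + 10*exp(d)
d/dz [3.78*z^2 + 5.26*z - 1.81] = 7.56*z + 5.26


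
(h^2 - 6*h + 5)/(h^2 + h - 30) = (h - 1)/(h + 6)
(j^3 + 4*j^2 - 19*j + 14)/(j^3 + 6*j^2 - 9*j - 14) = (j - 1)/(j + 1)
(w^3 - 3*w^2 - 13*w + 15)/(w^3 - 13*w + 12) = (w^2 - 2*w - 15)/(w^2 + w - 12)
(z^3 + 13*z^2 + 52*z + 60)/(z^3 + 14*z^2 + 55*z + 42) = (z^2 + 7*z + 10)/(z^2 + 8*z + 7)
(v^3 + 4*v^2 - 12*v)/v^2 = v + 4 - 12/v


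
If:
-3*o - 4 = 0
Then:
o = -4/3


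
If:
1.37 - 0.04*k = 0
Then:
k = 34.25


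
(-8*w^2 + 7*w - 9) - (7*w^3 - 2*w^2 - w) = -7*w^3 - 6*w^2 + 8*w - 9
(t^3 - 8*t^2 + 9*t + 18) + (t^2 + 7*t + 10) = t^3 - 7*t^2 + 16*t + 28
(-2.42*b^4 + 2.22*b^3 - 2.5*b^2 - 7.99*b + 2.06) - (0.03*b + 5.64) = -2.42*b^4 + 2.22*b^3 - 2.5*b^2 - 8.02*b - 3.58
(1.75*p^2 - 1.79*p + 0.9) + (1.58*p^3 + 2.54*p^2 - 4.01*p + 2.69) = 1.58*p^3 + 4.29*p^2 - 5.8*p + 3.59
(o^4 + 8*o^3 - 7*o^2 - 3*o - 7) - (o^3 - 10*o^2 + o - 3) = o^4 + 7*o^3 + 3*o^2 - 4*o - 4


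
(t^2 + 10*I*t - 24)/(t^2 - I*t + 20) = (t + 6*I)/(t - 5*I)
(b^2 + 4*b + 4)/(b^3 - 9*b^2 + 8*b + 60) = (b + 2)/(b^2 - 11*b + 30)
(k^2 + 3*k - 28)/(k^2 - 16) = (k + 7)/(k + 4)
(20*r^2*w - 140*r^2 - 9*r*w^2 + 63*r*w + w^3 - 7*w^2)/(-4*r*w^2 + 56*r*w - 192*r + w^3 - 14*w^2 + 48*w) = (-5*r*w + 35*r + w^2 - 7*w)/(w^2 - 14*w + 48)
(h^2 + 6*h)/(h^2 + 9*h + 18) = h/(h + 3)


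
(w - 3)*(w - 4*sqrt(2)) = w^2 - 4*sqrt(2)*w - 3*w + 12*sqrt(2)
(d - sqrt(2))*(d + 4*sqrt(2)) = d^2 + 3*sqrt(2)*d - 8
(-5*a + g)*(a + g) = -5*a^2 - 4*a*g + g^2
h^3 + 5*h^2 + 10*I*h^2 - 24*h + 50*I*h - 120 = (h + 5)*(h + 4*I)*(h + 6*I)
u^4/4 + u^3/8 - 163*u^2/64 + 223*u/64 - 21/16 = (u/4 + 1)*(u - 7/4)*(u - 1)*(u - 3/4)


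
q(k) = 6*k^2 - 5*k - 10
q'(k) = 12*k - 5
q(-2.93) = 56.16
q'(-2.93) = -40.16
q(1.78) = 0.11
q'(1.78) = 16.36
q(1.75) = -0.38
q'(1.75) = 16.00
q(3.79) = 57.23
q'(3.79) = 40.48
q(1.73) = -0.69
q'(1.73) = 15.76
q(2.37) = 11.85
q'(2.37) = 23.44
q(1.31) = -6.25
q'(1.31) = 10.72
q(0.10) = -10.44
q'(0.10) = -3.80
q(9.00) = 431.00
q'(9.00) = 103.00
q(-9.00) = 521.00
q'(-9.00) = -113.00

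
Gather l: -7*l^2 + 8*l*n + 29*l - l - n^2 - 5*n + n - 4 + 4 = -7*l^2 + l*(8*n + 28) - n^2 - 4*n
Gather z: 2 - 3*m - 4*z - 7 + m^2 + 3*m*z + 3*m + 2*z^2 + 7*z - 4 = m^2 + 2*z^2 + z*(3*m + 3) - 9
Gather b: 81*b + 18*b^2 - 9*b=18*b^2 + 72*b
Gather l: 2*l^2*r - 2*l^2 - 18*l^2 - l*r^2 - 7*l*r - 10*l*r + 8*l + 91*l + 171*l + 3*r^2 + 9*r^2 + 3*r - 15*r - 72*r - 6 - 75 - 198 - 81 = l^2*(2*r - 20) + l*(-r^2 - 17*r + 270) + 12*r^2 - 84*r - 360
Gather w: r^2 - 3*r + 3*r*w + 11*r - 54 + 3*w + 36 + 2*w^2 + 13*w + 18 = r^2 + 8*r + 2*w^2 + w*(3*r + 16)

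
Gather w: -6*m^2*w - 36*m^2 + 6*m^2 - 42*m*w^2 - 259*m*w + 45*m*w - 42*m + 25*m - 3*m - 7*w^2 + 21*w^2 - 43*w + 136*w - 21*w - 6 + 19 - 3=-30*m^2 - 20*m + w^2*(14 - 42*m) + w*(-6*m^2 - 214*m + 72) + 10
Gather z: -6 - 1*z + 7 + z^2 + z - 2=z^2 - 1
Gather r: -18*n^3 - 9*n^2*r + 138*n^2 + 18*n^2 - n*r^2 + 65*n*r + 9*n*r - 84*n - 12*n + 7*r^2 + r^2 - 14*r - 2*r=-18*n^3 + 156*n^2 - 96*n + r^2*(8 - n) + r*(-9*n^2 + 74*n - 16)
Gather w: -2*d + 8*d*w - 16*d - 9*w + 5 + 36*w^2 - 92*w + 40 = -18*d + 36*w^2 + w*(8*d - 101) + 45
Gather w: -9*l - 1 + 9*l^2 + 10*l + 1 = 9*l^2 + l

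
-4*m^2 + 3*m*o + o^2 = (-m + o)*(4*m + o)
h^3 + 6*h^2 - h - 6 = (h - 1)*(h + 1)*(h + 6)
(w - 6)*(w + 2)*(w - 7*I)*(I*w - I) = I*w^4 + 7*w^3 - 5*I*w^3 - 35*w^2 - 8*I*w^2 - 56*w + 12*I*w + 84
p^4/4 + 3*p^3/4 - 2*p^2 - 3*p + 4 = (p/4 + 1)*(p - 2)*(p - 1)*(p + 2)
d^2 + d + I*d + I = (d + 1)*(d + I)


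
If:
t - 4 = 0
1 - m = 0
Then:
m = 1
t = 4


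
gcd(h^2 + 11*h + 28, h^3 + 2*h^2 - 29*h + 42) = h + 7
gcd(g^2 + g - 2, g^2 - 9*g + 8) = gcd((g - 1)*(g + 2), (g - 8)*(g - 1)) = g - 1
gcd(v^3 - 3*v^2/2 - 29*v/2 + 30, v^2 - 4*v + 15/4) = v - 5/2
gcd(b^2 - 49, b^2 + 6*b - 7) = b + 7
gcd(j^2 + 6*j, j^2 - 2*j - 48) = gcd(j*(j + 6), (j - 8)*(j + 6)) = j + 6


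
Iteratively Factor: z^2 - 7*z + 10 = (z - 5)*(z - 2)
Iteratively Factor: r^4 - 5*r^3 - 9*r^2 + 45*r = (r)*(r^3 - 5*r^2 - 9*r + 45) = r*(r - 5)*(r^2 - 9) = r*(r - 5)*(r + 3)*(r - 3)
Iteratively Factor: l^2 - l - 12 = (l - 4)*(l + 3)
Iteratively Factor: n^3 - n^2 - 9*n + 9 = (n - 3)*(n^2 + 2*n - 3) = (n - 3)*(n + 3)*(n - 1)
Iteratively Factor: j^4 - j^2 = (j)*(j^3 - j) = j*(j + 1)*(j^2 - j) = j*(j - 1)*(j + 1)*(j)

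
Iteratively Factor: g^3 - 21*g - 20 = (g + 4)*(g^2 - 4*g - 5) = (g - 5)*(g + 4)*(g + 1)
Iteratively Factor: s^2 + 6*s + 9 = (s + 3)*(s + 3)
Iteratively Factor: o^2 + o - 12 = (o + 4)*(o - 3)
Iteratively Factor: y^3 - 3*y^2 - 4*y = (y + 1)*(y^2 - 4*y) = (y - 4)*(y + 1)*(y)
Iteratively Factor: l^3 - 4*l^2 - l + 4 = (l - 1)*(l^2 - 3*l - 4) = (l - 1)*(l + 1)*(l - 4)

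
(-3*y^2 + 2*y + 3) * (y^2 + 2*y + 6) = -3*y^4 - 4*y^3 - 11*y^2 + 18*y + 18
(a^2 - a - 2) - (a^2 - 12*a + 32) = 11*a - 34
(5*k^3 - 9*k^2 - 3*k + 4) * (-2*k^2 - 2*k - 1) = -10*k^5 + 8*k^4 + 19*k^3 + 7*k^2 - 5*k - 4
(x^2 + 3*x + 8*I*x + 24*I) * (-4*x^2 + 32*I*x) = -4*x^4 - 12*x^3 - 256*x^2 - 768*x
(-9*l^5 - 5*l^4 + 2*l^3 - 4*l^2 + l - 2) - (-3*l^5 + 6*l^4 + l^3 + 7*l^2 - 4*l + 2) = -6*l^5 - 11*l^4 + l^3 - 11*l^2 + 5*l - 4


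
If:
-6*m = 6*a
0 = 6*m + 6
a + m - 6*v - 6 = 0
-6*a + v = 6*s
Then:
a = 1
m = -1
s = -7/6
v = -1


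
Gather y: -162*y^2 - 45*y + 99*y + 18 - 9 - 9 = -162*y^2 + 54*y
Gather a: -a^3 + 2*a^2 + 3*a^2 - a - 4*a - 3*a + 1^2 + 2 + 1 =-a^3 + 5*a^2 - 8*a + 4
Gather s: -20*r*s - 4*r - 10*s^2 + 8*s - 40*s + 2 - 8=-4*r - 10*s^2 + s*(-20*r - 32) - 6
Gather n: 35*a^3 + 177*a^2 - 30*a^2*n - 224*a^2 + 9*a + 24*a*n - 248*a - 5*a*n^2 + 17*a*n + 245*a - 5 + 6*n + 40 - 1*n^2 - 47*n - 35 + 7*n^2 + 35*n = 35*a^3 - 47*a^2 + 6*a + n^2*(6 - 5*a) + n*(-30*a^2 + 41*a - 6)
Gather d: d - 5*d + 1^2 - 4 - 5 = -4*d - 8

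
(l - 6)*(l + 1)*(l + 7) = l^3 + 2*l^2 - 41*l - 42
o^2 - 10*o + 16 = (o - 8)*(o - 2)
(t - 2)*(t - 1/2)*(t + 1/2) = t^3 - 2*t^2 - t/4 + 1/2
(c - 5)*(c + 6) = c^2 + c - 30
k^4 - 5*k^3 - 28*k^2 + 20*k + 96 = (k - 8)*(k - 2)*(k + 2)*(k + 3)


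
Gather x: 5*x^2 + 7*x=5*x^2 + 7*x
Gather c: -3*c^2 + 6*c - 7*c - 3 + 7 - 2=-3*c^2 - c + 2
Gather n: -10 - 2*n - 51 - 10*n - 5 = -12*n - 66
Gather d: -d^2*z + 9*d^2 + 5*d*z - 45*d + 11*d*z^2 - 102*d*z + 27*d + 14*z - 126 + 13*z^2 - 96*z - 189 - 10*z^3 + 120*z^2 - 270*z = d^2*(9 - z) + d*(11*z^2 - 97*z - 18) - 10*z^3 + 133*z^2 - 352*z - 315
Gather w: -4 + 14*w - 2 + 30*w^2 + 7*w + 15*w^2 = 45*w^2 + 21*w - 6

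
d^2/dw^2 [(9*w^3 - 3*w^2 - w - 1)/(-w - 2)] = 2*(-9*w^3 - 54*w^2 - 108*w + 11)/(w^3 + 6*w^2 + 12*w + 8)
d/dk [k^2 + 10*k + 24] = 2*k + 10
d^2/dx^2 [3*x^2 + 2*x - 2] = 6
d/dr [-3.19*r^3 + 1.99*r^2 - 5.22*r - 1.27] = -9.57*r^2 + 3.98*r - 5.22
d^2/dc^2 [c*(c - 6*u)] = 2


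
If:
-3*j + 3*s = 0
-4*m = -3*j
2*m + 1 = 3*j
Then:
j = 2/3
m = 1/2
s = 2/3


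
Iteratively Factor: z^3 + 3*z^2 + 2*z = (z + 1)*(z^2 + 2*z) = (z + 1)*(z + 2)*(z)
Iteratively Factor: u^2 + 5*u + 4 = (u + 1)*(u + 4)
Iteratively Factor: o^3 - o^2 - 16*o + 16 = (o - 1)*(o^2 - 16) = (o - 1)*(o + 4)*(o - 4)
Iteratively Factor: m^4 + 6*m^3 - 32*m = (m + 4)*(m^3 + 2*m^2 - 8*m) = (m + 4)^2*(m^2 - 2*m) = m*(m + 4)^2*(m - 2)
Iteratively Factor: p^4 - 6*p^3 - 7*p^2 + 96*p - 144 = (p - 3)*(p^3 - 3*p^2 - 16*p + 48) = (p - 4)*(p - 3)*(p^2 + p - 12) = (p - 4)*(p - 3)^2*(p + 4)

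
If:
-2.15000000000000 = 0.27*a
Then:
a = -7.96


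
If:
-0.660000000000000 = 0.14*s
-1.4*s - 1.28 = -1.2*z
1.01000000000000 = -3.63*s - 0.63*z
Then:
No Solution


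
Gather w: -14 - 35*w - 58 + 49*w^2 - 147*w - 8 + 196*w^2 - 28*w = 245*w^2 - 210*w - 80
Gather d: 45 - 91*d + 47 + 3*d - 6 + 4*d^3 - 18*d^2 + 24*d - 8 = 4*d^3 - 18*d^2 - 64*d + 78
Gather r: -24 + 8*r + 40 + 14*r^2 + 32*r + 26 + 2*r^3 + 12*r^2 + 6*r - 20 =2*r^3 + 26*r^2 + 46*r + 22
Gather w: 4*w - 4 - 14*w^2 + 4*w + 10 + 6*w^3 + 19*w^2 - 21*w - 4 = 6*w^3 + 5*w^2 - 13*w + 2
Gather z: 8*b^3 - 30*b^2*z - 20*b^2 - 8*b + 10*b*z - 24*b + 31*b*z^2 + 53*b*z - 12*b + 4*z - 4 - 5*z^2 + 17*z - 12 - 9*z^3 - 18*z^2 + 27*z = 8*b^3 - 20*b^2 - 44*b - 9*z^3 + z^2*(31*b - 23) + z*(-30*b^2 + 63*b + 48) - 16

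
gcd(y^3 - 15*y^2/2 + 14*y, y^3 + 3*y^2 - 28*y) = y^2 - 4*y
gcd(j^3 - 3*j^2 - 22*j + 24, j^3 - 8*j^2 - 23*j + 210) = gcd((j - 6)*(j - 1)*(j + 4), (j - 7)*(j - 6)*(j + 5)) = j - 6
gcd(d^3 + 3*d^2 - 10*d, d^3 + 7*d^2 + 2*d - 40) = d^2 + 3*d - 10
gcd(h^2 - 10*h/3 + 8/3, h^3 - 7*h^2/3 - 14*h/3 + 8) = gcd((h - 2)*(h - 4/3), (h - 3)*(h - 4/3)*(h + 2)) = h - 4/3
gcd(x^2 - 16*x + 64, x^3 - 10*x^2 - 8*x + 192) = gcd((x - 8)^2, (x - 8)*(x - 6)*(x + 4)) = x - 8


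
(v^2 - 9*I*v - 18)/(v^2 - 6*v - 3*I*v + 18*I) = (v - 6*I)/(v - 6)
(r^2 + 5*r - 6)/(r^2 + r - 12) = (r^2 + 5*r - 6)/(r^2 + r - 12)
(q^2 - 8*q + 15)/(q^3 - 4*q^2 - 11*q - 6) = (-q^2 + 8*q - 15)/(-q^3 + 4*q^2 + 11*q + 6)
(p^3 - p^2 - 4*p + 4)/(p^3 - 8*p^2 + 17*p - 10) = (p + 2)/(p - 5)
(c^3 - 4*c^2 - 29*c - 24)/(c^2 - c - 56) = (c^2 + 4*c + 3)/(c + 7)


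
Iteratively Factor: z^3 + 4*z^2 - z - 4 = (z + 1)*(z^2 + 3*z - 4) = (z - 1)*(z + 1)*(z + 4)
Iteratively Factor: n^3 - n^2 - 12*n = (n + 3)*(n^2 - 4*n) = n*(n + 3)*(n - 4)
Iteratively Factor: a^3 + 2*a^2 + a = (a)*(a^2 + 2*a + 1) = a*(a + 1)*(a + 1)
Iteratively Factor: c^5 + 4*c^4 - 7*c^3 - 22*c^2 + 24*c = (c - 2)*(c^4 + 6*c^3 + 5*c^2 - 12*c) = c*(c - 2)*(c^3 + 6*c^2 + 5*c - 12) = c*(c - 2)*(c + 3)*(c^2 + 3*c - 4) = c*(c - 2)*(c - 1)*(c + 3)*(c + 4)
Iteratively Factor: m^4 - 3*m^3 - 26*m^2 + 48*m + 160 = (m + 4)*(m^3 - 7*m^2 + 2*m + 40) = (m - 5)*(m + 4)*(m^2 - 2*m - 8) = (m - 5)*(m + 2)*(m + 4)*(m - 4)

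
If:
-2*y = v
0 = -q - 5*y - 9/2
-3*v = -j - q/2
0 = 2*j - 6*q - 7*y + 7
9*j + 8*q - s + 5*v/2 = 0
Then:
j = 683/64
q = 241/32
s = 10773/64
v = 77/16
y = -77/32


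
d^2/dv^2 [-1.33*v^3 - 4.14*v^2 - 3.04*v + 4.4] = -7.98*v - 8.28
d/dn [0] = 0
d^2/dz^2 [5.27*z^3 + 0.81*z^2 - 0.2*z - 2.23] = 31.62*z + 1.62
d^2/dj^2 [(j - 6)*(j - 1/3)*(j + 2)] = 6*j - 26/3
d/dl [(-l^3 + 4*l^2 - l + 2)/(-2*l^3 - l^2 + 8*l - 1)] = (9*l^4 - 20*l^3 + 46*l^2 - 4*l - 15)/(4*l^6 + 4*l^5 - 31*l^4 - 12*l^3 + 66*l^2 - 16*l + 1)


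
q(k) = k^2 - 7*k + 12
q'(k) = 2*k - 7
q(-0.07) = 12.49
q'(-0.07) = -7.14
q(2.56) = 0.63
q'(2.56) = -1.88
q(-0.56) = 16.23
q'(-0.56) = -8.12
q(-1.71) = 26.89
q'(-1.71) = -10.42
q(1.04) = 5.80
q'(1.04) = -4.92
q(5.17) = 2.54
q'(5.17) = 3.34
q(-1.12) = 21.09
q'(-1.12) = -9.24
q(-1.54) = 25.15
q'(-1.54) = -10.08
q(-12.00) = 240.00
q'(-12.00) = -31.00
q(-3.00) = 42.00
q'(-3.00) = -13.00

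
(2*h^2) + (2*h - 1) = 2*h^2 + 2*h - 1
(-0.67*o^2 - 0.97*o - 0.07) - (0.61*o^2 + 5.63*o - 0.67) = -1.28*o^2 - 6.6*o + 0.6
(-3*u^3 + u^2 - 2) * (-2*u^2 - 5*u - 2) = 6*u^5 + 13*u^4 + u^3 + 2*u^2 + 10*u + 4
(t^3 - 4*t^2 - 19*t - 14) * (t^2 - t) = t^5 - 5*t^4 - 15*t^3 + 5*t^2 + 14*t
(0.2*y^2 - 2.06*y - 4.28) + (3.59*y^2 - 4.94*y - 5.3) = 3.79*y^2 - 7.0*y - 9.58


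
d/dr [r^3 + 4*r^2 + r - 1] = 3*r^2 + 8*r + 1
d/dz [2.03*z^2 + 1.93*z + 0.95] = 4.06*z + 1.93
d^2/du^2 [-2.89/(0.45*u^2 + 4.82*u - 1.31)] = (1.17045*u^2 + 12.53682*u - 2.89*(0.9*u + 4.82)*(1.8*u + 9.64) - 3.40731)/(0.45*u^2 + 4.82*u - 1.31)^3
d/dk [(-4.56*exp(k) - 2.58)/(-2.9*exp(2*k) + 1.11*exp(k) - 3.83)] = (-13.224*exp(2*k) - 14.964*exp(k) + 20.3286)*exp(k)/(8.41*exp(4*k) - 6.438*exp(3*k) + 23.4461*exp(2*k) - 8.5026*exp(k) + 14.6689)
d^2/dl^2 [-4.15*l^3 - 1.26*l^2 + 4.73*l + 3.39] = -24.9*l - 2.52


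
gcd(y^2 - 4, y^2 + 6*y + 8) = y + 2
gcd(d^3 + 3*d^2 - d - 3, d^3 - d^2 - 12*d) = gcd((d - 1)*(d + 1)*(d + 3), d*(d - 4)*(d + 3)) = d + 3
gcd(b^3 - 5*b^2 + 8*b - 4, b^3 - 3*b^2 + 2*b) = b^2 - 3*b + 2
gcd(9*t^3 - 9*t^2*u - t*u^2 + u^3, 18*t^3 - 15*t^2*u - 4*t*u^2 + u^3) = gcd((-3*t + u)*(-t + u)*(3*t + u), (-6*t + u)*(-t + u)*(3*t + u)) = 3*t^2 - 2*t*u - u^2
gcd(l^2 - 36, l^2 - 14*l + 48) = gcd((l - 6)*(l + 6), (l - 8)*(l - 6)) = l - 6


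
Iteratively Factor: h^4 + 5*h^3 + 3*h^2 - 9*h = (h + 3)*(h^3 + 2*h^2 - 3*h) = (h + 3)^2*(h^2 - h) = (h - 1)*(h + 3)^2*(h)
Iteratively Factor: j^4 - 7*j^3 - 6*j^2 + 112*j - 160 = (j - 4)*(j^3 - 3*j^2 - 18*j + 40) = (j - 4)*(j + 4)*(j^2 - 7*j + 10) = (j - 5)*(j - 4)*(j + 4)*(j - 2)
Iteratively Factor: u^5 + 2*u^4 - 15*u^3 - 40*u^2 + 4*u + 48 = (u + 2)*(u^4 - 15*u^2 - 10*u + 24) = (u - 1)*(u + 2)*(u^3 + u^2 - 14*u - 24) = (u - 1)*(u + 2)^2*(u^2 - u - 12) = (u - 1)*(u + 2)^2*(u + 3)*(u - 4)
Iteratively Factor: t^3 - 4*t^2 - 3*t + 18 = (t + 2)*(t^2 - 6*t + 9) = (t - 3)*(t + 2)*(t - 3)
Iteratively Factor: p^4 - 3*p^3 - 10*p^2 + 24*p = (p)*(p^3 - 3*p^2 - 10*p + 24) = p*(p + 3)*(p^2 - 6*p + 8) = p*(p - 2)*(p + 3)*(p - 4)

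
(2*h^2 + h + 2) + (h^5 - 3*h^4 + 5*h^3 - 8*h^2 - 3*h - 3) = h^5 - 3*h^4 + 5*h^3 - 6*h^2 - 2*h - 1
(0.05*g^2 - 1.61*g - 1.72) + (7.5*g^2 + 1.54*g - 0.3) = 7.55*g^2 - 0.0700000000000001*g - 2.02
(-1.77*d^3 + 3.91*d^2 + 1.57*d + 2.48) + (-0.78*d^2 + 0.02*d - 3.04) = -1.77*d^3 + 3.13*d^2 + 1.59*d - 0.56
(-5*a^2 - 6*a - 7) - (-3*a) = -5*a^2 - 3*a - 7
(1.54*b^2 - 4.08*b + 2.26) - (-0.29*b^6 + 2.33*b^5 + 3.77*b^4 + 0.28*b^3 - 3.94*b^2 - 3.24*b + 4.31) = 0.29*b^6 - 2.33*b^5 - 3.77*b^4 - 0.28*b^3 + 5.48*b^2 - 0.84*b - 2.05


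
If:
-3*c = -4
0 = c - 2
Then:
No Solution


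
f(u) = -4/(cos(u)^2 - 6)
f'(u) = -8*sin(u)*cos(u)/(cos(u)^2 - 6)^2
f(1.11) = 0.69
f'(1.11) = -0.09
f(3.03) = 0.80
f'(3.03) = 0.04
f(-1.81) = 0.67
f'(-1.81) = -0.05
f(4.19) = 0.70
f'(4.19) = -0.10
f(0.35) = 0.78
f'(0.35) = -0.10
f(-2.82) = 0.78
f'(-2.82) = -0.09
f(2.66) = 0.77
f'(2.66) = 0.12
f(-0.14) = 0.80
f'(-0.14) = 0.04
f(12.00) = 0.76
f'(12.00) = 0.13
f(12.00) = 0.76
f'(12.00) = 0.13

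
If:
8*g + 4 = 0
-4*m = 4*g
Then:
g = -1/2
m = 1/2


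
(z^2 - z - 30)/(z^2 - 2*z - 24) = (z + 5)/(z + 4)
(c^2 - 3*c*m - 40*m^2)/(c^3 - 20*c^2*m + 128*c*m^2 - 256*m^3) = (c + 5*m)/(c^2 - 12*c*m + 32*m^2)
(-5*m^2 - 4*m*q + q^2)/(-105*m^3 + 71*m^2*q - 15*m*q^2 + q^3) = (m + q)/(21*m^2 - 10*m*q + q^2)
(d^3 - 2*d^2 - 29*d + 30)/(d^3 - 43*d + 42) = (d + 5)/(d + 7)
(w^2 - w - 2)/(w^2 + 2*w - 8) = (w + 1)/(w + 4)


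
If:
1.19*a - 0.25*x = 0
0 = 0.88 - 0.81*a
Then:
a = 1.09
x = 5.17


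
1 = 1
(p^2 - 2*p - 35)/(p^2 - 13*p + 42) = (p + 5)/(p - 6)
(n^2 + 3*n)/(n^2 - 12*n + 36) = n*(n + 3)/(n^2 - 12*n + 36)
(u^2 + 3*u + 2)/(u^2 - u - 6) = (u + 1)/(u - 3)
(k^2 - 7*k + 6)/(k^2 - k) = (k - 6)/k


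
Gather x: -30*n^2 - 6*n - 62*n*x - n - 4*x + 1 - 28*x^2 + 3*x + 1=-30*n^2 - 7*n - 28*x^2 + x*(-62*n - 1) + 2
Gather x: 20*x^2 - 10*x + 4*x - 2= 20*x^2 - 6*x - 2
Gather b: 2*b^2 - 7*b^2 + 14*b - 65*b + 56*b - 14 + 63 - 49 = -5*b^2 + 5*b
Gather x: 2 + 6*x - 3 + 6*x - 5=12*x - 6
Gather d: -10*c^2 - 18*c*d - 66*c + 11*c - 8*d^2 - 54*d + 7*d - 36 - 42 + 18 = -10*c^2 - 55*c - 8*d^2 + d*(-18*c - 47) - 60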